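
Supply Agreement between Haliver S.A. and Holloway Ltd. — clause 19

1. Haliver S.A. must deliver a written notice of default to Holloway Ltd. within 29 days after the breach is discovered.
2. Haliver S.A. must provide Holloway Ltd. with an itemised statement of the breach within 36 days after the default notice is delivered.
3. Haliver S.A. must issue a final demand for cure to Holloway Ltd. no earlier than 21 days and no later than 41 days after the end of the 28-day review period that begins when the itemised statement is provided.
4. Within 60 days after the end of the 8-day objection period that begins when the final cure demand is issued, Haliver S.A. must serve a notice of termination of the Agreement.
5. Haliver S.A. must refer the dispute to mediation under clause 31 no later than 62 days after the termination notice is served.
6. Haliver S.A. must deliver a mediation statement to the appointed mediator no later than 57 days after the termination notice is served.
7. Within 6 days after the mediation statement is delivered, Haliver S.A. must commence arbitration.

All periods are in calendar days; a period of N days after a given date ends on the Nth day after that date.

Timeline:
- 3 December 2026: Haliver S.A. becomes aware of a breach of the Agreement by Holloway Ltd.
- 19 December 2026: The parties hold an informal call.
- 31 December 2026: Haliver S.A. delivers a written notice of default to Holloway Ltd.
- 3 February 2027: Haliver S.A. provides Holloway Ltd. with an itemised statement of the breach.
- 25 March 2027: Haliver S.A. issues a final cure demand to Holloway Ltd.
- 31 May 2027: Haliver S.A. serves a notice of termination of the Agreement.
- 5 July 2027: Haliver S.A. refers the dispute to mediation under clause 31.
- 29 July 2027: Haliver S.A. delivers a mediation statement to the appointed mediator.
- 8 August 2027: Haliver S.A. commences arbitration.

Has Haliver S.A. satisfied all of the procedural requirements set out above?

Step 1: 29 days after 3 December 2026 (when the breach is discovered) is 1 January 2027; 31 December 2026 is within that limit.
Step 2: 36 days after 31 December 2026 (when the default notice is delivered) is 5 February 2027; completed 3 February 2027, before the deadline.
Step 3: the window is 21–41 days after 3 March 2027 (end of the 28-day review period, which began when the itemised statement is provided on 3 February 2027), so 24 March 2027 through 13 April 2027; done 25 March 2027, which is between those dates.
Step 4: 60 days after 2 April 2027 (end of the 8-day objection period, which began when the final cure demand is issued on 25 March 2027) is 1 June 2027; 31 May 2027 is within that limit.
Step 5: 62 days after 31 May 2027 (when the termination notice is served) is 1 August 2027; done 5 July 2027 — timely.
Step 6: 57 days after 31 May 2027 (when the termination notice is served) is 27 July 2027; done 29 July 2027 — 2 days late.
That is the first point of non-compliance.

No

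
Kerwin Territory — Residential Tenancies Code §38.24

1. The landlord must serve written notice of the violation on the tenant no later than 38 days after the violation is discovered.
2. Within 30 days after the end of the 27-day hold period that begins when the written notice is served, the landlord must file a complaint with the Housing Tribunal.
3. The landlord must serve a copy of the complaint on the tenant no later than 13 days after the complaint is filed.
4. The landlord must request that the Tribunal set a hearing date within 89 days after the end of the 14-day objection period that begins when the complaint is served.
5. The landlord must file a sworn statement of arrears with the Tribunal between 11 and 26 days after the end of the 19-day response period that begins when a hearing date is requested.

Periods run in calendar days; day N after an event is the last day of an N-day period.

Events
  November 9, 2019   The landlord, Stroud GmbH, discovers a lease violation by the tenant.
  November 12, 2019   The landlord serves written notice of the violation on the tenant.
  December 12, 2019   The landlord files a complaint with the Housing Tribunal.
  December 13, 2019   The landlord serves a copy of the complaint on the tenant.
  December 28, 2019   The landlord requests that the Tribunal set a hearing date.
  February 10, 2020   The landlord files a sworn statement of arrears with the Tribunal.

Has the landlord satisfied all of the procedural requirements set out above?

Yes

Step 1: 38 days after November 9, 2019 (when the violation is discovered) is December 17, 2019; completed November 12, 2019, before the deadline.
Step 2: 30 days after December 9, 2019 (end of the 27-day hold period, which began when the written notice is served on November 12, 2019) is January 8, 2020; done December 12, 2019 — timely.
Step 3: 13 days after December 12, 2019 (when the complaint is filed) is December 25, 2019; completed December 13, 2019, before the deadline.
Step 4: 89 days after December 27, 2019 (end of the 14-day objection period, which began when the complaint is served on December 13, 2019) is March 25, 2020; December 28, 2019 is within that limit.
Step 5: the window is 11–26 days after January 16, 2020 (end of the 19-day response period, which began when a hearing date is requested on December 28, 2019), so January 27, 2020 through February 11, 2020; done February 10, 2020, which is between those dates.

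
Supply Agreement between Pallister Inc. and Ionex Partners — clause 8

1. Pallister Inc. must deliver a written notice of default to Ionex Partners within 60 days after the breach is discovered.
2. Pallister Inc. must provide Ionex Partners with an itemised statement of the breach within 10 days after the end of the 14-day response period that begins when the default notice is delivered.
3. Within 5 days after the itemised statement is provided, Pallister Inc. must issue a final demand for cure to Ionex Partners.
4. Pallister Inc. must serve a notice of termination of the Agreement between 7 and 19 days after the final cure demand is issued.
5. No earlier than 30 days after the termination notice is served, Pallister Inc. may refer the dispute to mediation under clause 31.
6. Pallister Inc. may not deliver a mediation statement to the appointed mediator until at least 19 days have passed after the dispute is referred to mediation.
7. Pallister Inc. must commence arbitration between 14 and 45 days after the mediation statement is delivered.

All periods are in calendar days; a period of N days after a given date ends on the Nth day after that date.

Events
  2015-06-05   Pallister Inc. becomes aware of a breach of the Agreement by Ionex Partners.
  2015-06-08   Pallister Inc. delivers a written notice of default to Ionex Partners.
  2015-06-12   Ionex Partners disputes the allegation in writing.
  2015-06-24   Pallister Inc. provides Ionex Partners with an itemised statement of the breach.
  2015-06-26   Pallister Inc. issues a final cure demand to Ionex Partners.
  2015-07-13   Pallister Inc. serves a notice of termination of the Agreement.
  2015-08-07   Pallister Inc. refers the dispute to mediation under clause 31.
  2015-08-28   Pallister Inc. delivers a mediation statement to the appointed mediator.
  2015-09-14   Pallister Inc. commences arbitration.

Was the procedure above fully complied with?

No

Step 1 — counting 60 days from 2015-06-05 (when the breach is discovered) gives a deadline of 2015-08-04; 2015-06-08 is within that limit.
Step 2 — counting 10 days from 2015-06-22 (end of the 14-day response period, which began when the default notice is delivered on 2015-06-08) gives a deadline of 2015-07-02; done 2015-06-24 — timely.
Step 3 — counting 5 days from 2015-06-24 (when the itemised statement is provided) gives a deadline of 2015-06-29; 2015-06-26 is within that limit.
Step 4 — 7 and 19 days from 2015-06-26 (when the final cure demand is issued) are 2015-07-03 and 2015-07-15 respectively; done 2015-07-13 — within the window.
Step 5 — must wait 30 days from 2015-07-13 (when the termination notice is served), so not before 2015-08-12; 2015-08-07 is 5 days before the earliest permitted date.
The analysis stops there.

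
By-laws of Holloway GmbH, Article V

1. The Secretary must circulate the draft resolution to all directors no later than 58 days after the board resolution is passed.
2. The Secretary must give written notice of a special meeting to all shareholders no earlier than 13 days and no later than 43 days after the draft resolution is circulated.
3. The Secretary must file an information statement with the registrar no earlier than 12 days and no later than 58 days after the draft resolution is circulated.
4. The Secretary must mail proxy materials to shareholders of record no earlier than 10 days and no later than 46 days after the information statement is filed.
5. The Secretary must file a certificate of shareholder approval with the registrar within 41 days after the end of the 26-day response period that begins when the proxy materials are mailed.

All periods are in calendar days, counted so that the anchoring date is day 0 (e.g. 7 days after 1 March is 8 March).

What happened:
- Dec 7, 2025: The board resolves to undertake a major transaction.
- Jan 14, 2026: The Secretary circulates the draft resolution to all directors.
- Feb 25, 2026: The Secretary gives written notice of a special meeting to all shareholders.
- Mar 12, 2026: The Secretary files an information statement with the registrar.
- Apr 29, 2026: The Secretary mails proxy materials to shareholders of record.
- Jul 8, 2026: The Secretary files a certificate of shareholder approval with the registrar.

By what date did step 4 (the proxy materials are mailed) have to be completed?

Step 4 runs from Mar 12, 2026, when the information statement is filed. The window is 10–46 days after Mar 12, 2026; it closes on Apr 27, 2026.

Apr 27, 2026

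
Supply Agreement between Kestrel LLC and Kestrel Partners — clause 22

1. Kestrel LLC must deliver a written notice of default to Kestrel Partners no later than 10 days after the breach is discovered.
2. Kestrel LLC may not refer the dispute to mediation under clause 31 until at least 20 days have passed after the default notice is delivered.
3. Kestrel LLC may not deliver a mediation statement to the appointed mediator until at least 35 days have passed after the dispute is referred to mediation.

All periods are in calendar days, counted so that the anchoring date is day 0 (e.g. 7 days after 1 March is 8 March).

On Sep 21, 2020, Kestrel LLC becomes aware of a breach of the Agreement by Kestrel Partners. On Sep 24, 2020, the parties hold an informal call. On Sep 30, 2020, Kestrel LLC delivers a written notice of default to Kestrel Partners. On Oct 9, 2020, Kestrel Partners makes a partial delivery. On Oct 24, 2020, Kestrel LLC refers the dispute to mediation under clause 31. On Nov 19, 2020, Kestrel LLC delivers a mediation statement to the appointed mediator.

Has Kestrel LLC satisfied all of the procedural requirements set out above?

(1) due by Sep 21, 2020 + 10 days = Oct 1, 2020; Sep 30, 2020 is within that limit.
(2) permitted from Sep 30, 2020 + 20 days = Oct 20, 2020 onward; done Oct 24, 2020 — permitted.
(3) permitted from Oct 24, 2020 + 35 days = Nov 28, 2020 onward; done Nov 19, 2020 — 9 days too early.

No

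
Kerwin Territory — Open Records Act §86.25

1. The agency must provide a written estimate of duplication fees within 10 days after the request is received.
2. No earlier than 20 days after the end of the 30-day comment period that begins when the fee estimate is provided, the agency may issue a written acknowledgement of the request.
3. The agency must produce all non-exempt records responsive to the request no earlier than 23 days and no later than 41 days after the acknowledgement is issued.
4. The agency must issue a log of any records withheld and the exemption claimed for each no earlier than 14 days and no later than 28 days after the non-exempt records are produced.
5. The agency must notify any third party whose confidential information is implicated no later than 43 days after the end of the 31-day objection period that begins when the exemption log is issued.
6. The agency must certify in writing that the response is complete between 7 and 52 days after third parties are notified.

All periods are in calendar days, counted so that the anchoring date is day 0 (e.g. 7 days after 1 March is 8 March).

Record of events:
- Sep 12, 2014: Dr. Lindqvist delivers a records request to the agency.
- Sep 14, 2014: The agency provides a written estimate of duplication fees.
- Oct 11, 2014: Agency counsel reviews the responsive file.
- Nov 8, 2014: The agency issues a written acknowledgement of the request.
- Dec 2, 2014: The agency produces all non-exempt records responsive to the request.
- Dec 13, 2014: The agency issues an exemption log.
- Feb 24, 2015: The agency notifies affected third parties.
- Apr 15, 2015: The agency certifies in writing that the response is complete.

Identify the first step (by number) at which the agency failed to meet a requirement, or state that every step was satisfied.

(1) due by Sep 12, 2014 + 10 days = Sep 22, 2014; completed Sep 14, 2014, before the deadline.
(2) permitted from Oct 14, 2014 + 20 days = Nov 3, 2014 onward; done Nov 8, 2014 — permitted.
(3) the permitted window runs from Nov 8, 2014 + 23 = Dec 1, 2014 to Nov 8, 2014 + 41 = Dec 19, 2014; done Dec 2, 2014, which is between those dates.
(4) the permitted window runs from Dec 2, 2014 + 14 = Dec 16, 2014 to Dec 2, 2014 + 28 = Dec 30, 2014; done Dec 13, 2014 — 3 days before the window opened.
No need to go further; step 4 was not satisfied.

Step 4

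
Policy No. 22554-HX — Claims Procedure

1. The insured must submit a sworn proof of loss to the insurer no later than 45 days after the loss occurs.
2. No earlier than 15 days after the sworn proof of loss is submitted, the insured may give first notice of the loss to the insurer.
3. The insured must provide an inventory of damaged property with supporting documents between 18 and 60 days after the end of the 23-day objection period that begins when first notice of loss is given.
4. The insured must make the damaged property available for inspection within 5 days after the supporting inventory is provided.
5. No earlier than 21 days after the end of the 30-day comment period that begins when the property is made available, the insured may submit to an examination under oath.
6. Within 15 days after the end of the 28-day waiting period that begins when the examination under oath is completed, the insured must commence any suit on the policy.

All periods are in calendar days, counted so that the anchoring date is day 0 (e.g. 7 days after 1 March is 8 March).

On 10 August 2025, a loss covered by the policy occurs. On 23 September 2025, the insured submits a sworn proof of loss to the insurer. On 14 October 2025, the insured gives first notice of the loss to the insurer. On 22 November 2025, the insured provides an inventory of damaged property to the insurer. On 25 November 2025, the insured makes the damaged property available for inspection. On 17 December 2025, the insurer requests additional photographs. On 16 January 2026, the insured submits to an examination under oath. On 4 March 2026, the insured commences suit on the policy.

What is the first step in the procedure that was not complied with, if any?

Step 1: 45 days after 10 August 2025 (when the loss occurs) is 24 September 2025; completed 23 September 2025, before the deadline.
Step 2: the earliest permitted date is 15 days after 23 September 2025 (when the sworn proof of loss is submitted), i.e. 8 October 2025; done 14 October 2025 — permitted.
Step 3: the window is 18–60 days after 6 November 2025 (end of the 23-day objection period, which began when first notice of loss is given on 14 October 2025), so 24 November 2025 through 5 January 2026; 22 November 2025 is 2 days too early.

Step 3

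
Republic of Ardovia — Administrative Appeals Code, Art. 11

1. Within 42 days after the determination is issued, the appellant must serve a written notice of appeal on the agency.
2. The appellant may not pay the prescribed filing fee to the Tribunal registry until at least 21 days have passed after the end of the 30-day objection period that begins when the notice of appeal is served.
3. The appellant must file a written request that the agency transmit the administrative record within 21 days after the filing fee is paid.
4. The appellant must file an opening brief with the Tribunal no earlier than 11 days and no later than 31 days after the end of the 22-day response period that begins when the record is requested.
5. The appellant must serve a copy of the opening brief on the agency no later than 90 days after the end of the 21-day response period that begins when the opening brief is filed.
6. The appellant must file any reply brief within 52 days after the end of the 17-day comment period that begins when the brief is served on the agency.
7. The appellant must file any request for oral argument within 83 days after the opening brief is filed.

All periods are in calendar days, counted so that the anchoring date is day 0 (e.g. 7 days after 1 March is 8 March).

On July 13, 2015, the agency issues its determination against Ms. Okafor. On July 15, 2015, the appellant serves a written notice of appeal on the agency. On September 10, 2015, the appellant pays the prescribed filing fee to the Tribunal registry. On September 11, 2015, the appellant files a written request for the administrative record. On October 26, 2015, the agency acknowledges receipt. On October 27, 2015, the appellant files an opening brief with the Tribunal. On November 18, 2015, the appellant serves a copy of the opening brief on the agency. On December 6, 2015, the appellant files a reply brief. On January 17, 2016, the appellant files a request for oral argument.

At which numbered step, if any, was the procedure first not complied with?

Step 1 — counting 42 days from July 13, 2015 (when the determination is issued) gives a deadline of August 24, 2015; July 15, 2015 is within that limit.
Step 2 — must wait 21 days from August 14, 2015 (end of the 30-day objection period, which began when the notice of appeal is served on July 15, 2015), so not before September 4, 2015; September 10, 2015 is on or after that date.
Step 3 — counting 21 days from September 10, 2015 (when the filing fee is paid) gives a deadline of October 1, 2015; September 11, 2015 is within that limit.
Step 4 — 11 and 31 days from October 3, 2015 (end of the 22-day response period, which began when the record is requested on September 11, 2015) are October 14, 2015 and November 3, 2015 respectively; done October 27, 2015, which is between those dates.
Step 5 — counting 90 days from November 17, 2015 (end of the 21-day response period, which began when the opening brief is filed on October 27, 2015) gives a deadline of February 15, 2016; completed November 18, 2015, before the deadline.
Step 6 — counting 52 days from December 5, 2015 (end of the 17-day comment period, which began when the brief is served on the agency on November 18, 2015) gives a deadline of January 26, 2016; completed December 6, 2015, before the deadline.
Step 7 — counting 83 days from October 27, 2015 (when the opening brief is filed) gives a deadline of January 18, 2016; completed January 17, 2016, before the deadline.

None — every step was satisfied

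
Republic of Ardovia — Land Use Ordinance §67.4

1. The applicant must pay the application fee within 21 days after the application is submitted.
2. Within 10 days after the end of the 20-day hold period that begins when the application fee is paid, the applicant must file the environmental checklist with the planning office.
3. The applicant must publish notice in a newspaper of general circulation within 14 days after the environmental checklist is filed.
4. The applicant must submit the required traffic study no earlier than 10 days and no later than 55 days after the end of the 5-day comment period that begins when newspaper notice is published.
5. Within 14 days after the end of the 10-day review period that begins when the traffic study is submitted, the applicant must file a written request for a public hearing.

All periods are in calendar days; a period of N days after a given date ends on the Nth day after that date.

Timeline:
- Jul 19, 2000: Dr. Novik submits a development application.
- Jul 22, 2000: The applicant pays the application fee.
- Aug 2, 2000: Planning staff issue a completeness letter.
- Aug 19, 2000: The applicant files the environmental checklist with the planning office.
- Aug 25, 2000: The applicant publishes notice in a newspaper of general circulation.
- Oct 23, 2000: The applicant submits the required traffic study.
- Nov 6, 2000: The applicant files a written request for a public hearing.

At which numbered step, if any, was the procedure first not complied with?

(1) due by Jul 19, 2000 + 21 days = Aug 9, 2000; completed Jul 22, 2000, before the deadline.
(2) due by Aug 11, 2000 + 10 days = Aug 21, 2000; Aug 19, 2000 is within that limit.
(3) due by Aug 19, 2000 + 14 days = Sep 2, 2000; done Aug 25, 2000 — timely.
(4) the permitted window runs from Aug 30, 2000 + 10 = Sep 9, 2000 to Aug 30, 2000 + 55 = Oct 24, 2000; done Oct 23, 2000, which is between those dates.
(5) due by Nov 2, 2000 + 14 days = Nov 16, 2000; completed Nov 6, 2000, before the deadline.

None — every step was satisfied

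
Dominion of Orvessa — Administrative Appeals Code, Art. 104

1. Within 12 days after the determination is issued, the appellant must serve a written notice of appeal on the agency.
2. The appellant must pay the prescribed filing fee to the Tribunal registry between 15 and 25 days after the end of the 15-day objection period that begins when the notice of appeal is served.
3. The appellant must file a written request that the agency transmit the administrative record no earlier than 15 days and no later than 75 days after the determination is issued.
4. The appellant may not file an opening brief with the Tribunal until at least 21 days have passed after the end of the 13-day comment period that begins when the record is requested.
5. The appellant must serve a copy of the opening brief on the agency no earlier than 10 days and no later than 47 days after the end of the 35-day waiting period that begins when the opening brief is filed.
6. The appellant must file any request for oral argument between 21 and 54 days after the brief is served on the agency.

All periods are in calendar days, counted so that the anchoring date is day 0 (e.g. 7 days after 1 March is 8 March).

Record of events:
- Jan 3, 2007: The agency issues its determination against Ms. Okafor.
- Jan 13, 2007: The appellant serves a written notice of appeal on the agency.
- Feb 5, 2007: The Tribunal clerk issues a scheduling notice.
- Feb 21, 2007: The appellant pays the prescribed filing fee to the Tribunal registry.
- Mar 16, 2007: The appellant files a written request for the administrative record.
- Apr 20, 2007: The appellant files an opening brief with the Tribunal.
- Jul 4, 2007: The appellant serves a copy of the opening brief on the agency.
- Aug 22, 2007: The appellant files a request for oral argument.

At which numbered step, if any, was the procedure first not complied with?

None — every step was satisfied

Step 1: 12 days after Jan 3, 2007 (when the determination is issued) is Jan 15, 2007; Jan 13, 2007 is within that limit.
Step 2: the window is 15–25 days after Jan 28, 2007 (end of the 15-day objection period, which began when the notice of appeal is served on Jan 13, 2007), so Feb 12, 2007 through Feb 22, 2007; done Feb 21, 2007, which is between those dates.
Step 3: the window is 15–75 days after Jan 3, 2007 (when the determination is issued), so Jan 18, 2007 through Mar 19, 2007; Mar 16, 2007 falls inside that range.
Step 4: the earliest permitted date is 21 days after Mar 29, 2007 (end of the 13-day comment period, which began when the record is requested on Mar 16, 2007), i.e. Apr 19, 2007; done Apr 20, 2007 — permitted.
Step 5: the window is 10–47 days after May 25, 2007 (end of the 35-day waiting period, which began when the opening brief is filed on Apr 20, 2007), so Jun 4, 2007 through Jul 11, 2007; done Jul 4, 2007 — within the window.
Step 6: the window is 21–54 days after Jul 4, 2007 (when the brief is served on the agency), so Jul 25, 2007 through Aug 27, 2007; done Aug 22, 2007, which is between those dates.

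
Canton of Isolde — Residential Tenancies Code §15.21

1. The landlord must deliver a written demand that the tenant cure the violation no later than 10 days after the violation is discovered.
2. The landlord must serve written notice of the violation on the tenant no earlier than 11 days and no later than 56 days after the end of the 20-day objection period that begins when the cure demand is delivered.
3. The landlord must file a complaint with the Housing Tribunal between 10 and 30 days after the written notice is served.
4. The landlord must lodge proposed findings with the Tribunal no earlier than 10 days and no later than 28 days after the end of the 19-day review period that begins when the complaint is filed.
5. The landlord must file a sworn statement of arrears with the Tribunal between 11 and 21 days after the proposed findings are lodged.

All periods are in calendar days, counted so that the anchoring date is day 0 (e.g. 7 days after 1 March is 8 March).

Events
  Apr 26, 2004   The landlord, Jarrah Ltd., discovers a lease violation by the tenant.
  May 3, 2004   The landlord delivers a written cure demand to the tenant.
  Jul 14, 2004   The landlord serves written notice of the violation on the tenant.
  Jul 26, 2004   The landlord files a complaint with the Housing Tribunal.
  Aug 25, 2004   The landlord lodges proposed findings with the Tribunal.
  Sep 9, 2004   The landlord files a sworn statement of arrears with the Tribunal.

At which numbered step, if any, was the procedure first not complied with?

None — every step was satisfied

Step 1: 10 days after Apr 26, 2004 (when the violation is discovered) is May 6, 2004; done May 3, 2004 — timely.
Step 2: the window is 11–56 days after May 23, 2004 (end of the 20-day objection period, which began when the cure demand is delivered on May 3, 2004), so Jun 3, 2004 through Jul 18, 2004; Jul 14, 2004 falls inside that range.
Step 3: the window is 10–30 days after Jul 14, 2004 (when the written notice is served), so Jul 24, 2004 through Aug 13, 2004; done Jul 26, 2004 — within the window.
Step 4: the window is 10–28 days after Aug 14, 2004 (end of the 19-day review period, which began when the complaint is filed on Jul 26, 2004), so Aug 24, 2004 through Sep 11, 2004; Aug 25, 2004 falls inside that range.
Step 5: the window is 11–21 days after Aug 25, 2004 (when the proposed findings are lodged), so Sep 5, 2004 through Sep 15, 2004; done Sep 9, 2004, which is between those dates.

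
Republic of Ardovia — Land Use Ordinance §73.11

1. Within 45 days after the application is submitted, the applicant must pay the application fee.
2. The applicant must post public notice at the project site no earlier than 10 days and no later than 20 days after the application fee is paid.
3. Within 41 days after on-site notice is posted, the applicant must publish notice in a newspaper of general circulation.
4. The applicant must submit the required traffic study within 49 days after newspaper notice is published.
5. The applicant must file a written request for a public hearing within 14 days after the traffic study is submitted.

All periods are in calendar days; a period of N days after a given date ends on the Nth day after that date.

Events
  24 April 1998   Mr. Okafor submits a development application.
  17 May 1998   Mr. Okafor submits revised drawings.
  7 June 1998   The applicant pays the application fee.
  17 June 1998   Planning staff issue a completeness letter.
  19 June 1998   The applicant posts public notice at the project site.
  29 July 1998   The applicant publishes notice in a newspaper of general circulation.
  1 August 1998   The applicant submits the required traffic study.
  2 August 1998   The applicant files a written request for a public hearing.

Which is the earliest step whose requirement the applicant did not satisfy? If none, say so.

Step 1: 45 days after 24 April 1998 (when the application is submitted) is 8 June 1998; done 7 June 1998 — timely.
Step 2: the window is 10–20 days after 7 June 1998 (when the application fee is paid), so 17 June 1998 through 27 June 1998; 19 June 1998 falls inside that range.
Step 3: 41 days after 19 June 1998 (when on-site notice is posted) is 30 July 1998; completed 29 July 1998, before the deadline.
Step 4: 49 days after 29 July 1998 (when newspaper notice is published) is 16 September 1998; 1 August 1998 is within that limit.
Step 5: 14 days after 1 August 1998 (when the traffic study is submitted) is 15 August 1998; completed 2 August 1998, before the deadline.

None — every step was satisfied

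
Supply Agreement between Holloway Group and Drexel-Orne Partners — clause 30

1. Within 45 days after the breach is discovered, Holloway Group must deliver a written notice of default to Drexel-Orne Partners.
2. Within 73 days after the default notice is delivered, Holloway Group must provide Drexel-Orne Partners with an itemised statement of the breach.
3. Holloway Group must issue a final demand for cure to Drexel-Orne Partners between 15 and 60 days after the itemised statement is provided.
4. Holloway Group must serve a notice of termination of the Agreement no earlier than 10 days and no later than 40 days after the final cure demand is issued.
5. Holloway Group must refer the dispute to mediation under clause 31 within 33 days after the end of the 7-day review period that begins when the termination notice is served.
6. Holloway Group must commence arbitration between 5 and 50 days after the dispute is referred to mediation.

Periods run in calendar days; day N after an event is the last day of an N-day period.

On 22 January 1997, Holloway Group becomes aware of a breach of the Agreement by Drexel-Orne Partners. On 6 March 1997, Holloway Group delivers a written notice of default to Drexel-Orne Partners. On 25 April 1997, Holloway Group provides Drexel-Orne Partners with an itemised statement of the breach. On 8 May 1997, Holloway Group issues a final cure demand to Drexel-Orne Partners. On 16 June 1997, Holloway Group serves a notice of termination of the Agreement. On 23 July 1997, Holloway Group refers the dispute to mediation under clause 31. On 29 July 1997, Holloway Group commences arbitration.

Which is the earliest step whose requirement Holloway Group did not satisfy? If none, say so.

(1) due by 22 January 1997 + 45 days = 8 March 1997; done 6 March 1997 — timely.
(2) due by 6 March 1997 + 73 days = 18 May 1997; done 25 April 1997 — timely.
(3) the permitted window runs from 25 April 1997 + 15 = 10 May 1997 to 25 April 1997 + 60 = 24 June 1997; 8 May 1997 is 2 days too early.
The procedure was therefore not followed at step 3.

Step 3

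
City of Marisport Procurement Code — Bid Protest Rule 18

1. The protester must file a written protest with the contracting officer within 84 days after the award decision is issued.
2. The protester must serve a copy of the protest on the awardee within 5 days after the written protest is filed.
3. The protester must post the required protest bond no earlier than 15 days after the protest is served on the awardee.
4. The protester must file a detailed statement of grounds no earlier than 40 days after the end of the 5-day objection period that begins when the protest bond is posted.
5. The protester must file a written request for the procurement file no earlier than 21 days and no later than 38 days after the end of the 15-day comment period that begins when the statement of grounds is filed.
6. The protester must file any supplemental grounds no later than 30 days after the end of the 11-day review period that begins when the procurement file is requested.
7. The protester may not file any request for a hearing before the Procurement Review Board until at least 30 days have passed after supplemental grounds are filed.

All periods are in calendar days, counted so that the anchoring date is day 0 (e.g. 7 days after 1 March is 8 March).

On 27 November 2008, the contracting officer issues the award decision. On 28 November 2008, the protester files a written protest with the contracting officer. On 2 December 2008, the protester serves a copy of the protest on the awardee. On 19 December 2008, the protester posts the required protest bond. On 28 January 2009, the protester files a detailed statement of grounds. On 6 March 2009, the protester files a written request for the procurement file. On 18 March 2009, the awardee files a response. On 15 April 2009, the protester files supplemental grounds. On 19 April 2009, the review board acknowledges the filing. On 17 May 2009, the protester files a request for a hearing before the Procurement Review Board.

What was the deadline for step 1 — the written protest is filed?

Step 1 runs from 27 November 2008, when the award decision is issued. 84 days after 27 November 2008 is 19 February 2009.

19 February 2009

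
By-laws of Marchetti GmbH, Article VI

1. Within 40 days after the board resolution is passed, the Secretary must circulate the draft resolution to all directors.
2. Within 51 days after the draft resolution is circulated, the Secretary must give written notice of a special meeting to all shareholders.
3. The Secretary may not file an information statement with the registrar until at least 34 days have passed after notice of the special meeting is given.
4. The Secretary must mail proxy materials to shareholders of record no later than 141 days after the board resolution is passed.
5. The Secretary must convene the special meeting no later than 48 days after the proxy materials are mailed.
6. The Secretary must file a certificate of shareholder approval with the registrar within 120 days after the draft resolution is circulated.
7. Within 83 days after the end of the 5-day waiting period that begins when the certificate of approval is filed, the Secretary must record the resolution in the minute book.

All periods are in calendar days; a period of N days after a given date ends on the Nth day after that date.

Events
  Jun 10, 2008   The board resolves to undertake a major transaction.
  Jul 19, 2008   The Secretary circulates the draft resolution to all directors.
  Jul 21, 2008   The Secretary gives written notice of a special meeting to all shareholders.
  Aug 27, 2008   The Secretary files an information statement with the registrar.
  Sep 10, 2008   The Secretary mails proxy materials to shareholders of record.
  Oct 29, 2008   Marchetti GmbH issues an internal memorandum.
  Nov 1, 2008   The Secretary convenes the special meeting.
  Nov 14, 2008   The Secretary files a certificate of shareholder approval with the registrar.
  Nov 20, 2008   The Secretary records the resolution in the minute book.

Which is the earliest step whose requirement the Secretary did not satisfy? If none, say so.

Step 5

(1) due by Jun 10, 2008 + 40 days = Jul 20, 2008; done Jul 19, 2008 — timely.
(2) due by Jul 19, 2008 + 51 days = Sep 8, 2008; done Jul 21, 2008 — timely.
(3) permitted from Jul 21, 2008 + 34 days = Aug 24, 2008 onward; Aug 27, 2008 is on or after that date.
(4) due by Jun 10, 2008 + 141 days = Oct 29, 2008; done Sep 10, 2008 — timely.
(5) due by Sep 10, 2008 + 48 days = Oct 28, 2008; not done until Nov 1, 2008, 4 days after the deadline.
The procedure was therefore not followed at step 5.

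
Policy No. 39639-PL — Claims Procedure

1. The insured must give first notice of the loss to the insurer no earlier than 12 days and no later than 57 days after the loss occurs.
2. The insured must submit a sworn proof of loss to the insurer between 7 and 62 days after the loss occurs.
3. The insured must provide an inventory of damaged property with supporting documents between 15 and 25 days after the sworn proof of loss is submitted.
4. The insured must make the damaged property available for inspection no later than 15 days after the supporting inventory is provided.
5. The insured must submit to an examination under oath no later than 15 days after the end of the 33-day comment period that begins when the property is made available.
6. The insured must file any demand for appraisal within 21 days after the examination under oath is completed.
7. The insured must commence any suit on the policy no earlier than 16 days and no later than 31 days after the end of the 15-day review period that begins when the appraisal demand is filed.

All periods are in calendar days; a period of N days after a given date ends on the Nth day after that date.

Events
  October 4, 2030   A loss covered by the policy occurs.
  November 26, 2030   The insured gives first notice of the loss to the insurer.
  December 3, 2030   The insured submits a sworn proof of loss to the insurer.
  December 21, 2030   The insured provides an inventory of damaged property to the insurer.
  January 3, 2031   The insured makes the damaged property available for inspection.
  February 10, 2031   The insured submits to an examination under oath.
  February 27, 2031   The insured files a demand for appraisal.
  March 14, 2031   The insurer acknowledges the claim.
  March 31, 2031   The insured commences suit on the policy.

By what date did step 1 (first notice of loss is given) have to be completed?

November 30, 2030

Step 1 runs from October 4, 2030, when the loss occurs. The window is 12–57 days after October 4, 2030; it closes on November 30, 2030.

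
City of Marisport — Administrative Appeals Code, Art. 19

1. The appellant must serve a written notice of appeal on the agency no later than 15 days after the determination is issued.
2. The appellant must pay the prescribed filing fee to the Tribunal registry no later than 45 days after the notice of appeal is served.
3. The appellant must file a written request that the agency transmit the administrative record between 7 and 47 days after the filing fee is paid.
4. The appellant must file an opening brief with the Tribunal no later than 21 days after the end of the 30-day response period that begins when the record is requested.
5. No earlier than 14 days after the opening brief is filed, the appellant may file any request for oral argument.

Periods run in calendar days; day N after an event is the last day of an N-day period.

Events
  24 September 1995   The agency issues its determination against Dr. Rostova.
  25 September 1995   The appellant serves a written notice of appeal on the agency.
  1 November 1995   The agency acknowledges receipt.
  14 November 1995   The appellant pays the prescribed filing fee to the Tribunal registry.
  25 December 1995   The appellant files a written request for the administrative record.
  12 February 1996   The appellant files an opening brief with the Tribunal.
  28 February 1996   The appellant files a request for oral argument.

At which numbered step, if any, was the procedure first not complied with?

Step 1: 15 days after 24 September 1995 (when the determination is issued) is 9 October 1995; 25 September 1995 is within that limit.
Step 2: 45 days after 25 September 1995 (when the notice of appeal is served) is 9 November 1995; done 14 November 1995 — 5 days late.

Step 2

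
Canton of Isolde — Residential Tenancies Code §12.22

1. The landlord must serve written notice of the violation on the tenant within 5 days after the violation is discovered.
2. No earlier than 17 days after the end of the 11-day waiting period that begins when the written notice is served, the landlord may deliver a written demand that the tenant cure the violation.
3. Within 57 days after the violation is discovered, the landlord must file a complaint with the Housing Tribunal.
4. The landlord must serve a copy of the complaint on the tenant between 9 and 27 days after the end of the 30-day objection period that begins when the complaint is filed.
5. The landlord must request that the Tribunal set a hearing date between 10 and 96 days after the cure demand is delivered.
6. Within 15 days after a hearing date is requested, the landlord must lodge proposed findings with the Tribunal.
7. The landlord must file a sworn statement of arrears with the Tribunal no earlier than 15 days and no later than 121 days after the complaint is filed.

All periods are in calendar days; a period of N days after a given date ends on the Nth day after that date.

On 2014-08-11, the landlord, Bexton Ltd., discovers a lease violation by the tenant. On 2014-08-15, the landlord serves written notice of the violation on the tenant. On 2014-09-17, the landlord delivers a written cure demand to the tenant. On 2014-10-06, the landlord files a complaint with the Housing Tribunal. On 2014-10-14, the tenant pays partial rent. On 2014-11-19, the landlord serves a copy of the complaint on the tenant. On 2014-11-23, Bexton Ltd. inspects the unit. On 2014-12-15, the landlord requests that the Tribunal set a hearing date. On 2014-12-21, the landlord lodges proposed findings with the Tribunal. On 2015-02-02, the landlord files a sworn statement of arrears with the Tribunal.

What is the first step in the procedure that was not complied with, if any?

None — every step was satisfied

(1) due by 2014-08-11 + 5 days = 2014-08-16; completed 2014-08-15, before the deadline.
(2) permitted from 2014-08-26 + 17 days = 2014-09-12 onward; 2014-09-17 is on or after that date.
(3) due by 2014-08-11 + 57 days = 2014-10-07; completed 2014-10-06, before the deadline.
(4) the permitted window runs from 2014-11-05 + 9 = 2014-11-14 to 2014-11-05 + 27 = 2014-12-02; 2014-11-19 falls inside that range.
(5) the permitted window runs from 2014-09-17 + 10 = 2014-09-27 to 2014-09-17 + 96 = 2014-12-22; 2014-12-15 falls inside that range.
(6) due by 2014-12-15 + 15 days = 2014-12-30; completed 2014-12-21, before the deadline.
(7) the permitted window runs from 2014-10-06 + 15 = 2014-10-21 to 2014-10-06 + 121 = 2015-02-04; done 2015-02-02 — within the window.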